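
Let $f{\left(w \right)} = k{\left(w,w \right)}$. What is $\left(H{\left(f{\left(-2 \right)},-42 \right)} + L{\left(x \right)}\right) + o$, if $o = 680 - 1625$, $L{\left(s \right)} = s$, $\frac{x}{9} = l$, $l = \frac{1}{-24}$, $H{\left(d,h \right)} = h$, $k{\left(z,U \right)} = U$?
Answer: $- \frac{7899}{8} \approx -987.38$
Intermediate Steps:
$f{\left(w \right)} = w$
$l = - \frac{1}{24} \approx -0.041667$
$x = - \frac{3}{8}$ ($x = 9 \left(- \frac{1}{24}\right) = - \frac{3}{8} \approx -0.375$)
$o = -945$ ($o = 680 - 1625 = -945$)
$\left(H{\left(f{\left(-2 \right)},-42 \right)} + L{\left(x \right)}\right) + o = \left(-42 - \frac{3}{8}\right) - 945 = - \frac{339}{8} - 945 = - \frac{7899}{8}$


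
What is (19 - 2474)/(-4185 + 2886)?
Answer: 2455/1299 ≈ 1.8899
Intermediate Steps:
(19 - 2474)/(-4185 + 2886) = -2455/(-1299) = -2455*(-1/1299) = 2455/1299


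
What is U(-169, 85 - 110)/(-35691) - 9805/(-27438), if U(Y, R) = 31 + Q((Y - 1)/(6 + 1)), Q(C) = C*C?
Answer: 5437641991/15995064414 ≈ 0.33996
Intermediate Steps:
Q(C) = C²
U(Y, R) = 31 + (-⅐ + Y/7)² (U(Y, R) = 31 + ((Y - 1)/(6 + 1))² = 31 + ((-1 + Y)/7)² = 31 + ((-1 + Y)*(⅐))² = 31 + (-⅐ + Y/7)²)
U(-169, 85 - 110)/(-35691) - 9805/(-27438) = (31 + (-1 - 169)²/49)/(-35691) - 9805/(-27438) = (31 + (1/49)*(-170)²)*(-1/35691) - 9805*(-1/27438) = (31 + (1/49)*28900)*(-1/35691) + 9805/27438 = (31 + 28900/49)*(-1/35691) + 9805/27438 = (30419/49)*(-1/35691) + 9805/27438 = -30419/1748859 + 9805/27438 = 5437641991/15995064414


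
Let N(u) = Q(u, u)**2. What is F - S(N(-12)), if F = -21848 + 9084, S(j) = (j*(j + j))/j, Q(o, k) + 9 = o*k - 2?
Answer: -48142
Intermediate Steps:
Q(o, k) = -11 + k*o (Q(o, k) = -9 + (o*k - 2) = -9 + (k*o - 2) = -9 + (-2 + k*o) = -11 + k*o)
N(u) = (-11 + u**2)**2 (N(u) = (-11 + u*u)**2 = (-11 + u**2)**2)
S(j) = 2*j (S(j) = (j*(2*j))/j = (2*j**2)/j = 2*j)
F = -12764
F - S(N(-12)) = -12764 - 2*(-11 + (-12)**2)**2 = -12764 - 2*(-11 + 144)**2 = -12764 - 2*133**2 = -12764 - 2*17689 = -12764 - 1*35378 = -12764 - 35378 = -48142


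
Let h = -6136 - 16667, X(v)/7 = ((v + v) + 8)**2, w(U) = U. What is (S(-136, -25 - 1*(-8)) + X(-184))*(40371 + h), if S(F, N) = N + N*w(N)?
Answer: 15942468096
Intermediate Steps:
X(v) = 7*(8 + 2*v)**2 (X(v) = 7*((v + v) + 8)**2 = 7*(2*v + 8)**2 = 7*(8 + 2*v)**2)
S(F, N) = N + N**2 (S(F, N) = N + N*N = N + N**2)
h = -22803
(S(-136, -25 - 1*(-8)) + X(-184))*(40371 + h) = ((-25 - 1*(-8))*(1 + (-25 - 1*(-8))) + 28*(4 - 184)**2)*(40371 - 22803) = ((-25 + 8)*(1 + (-25 + 8)) + 28*(-180)**2)*17568 = (-17*(1 - 17) + 28*32400)*17568 = (-17*(-16) + 907200)*17568 = (272 + 907200)*17568 = 907472*17568 = 15942468096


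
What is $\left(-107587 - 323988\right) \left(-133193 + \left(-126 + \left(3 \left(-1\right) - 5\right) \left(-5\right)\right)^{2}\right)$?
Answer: $54290840275$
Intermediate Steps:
$\left(-107587 - 323988\right) \left(-133193 + \left(-126 + \left(3 \left(-1\right) - 5\right) \left(-5\right)\right)^{2}\right) = - 431575 \left(-133193 + \left(-126 + \left(-3 - 5\right) \left(-5\right)\right)^{2}\right) = - 431575 \left(-133193 + \left(-126 - -40\right)^{2}\right) = - 431575 \left(-133193 + \left(-126 + 40\right)^{2}\right) = - 431575 \left(-133193 + \left(-86\right)^{2}\right) = - 431575 \left(-133193 + 7396\right) = \left(-431575\right) \left(-125797\right) = 54290840275$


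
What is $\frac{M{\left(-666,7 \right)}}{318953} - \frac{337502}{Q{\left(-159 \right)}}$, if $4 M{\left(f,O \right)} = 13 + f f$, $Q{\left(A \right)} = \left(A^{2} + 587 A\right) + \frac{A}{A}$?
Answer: $\frac{460774415643}{86820282412} \approx 5.3072$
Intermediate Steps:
$Q{\left(A \right)} = 1 + A^{2} + 587 A$ ($Q{\left(A \right)} = \left(A^{2} + 587 A\right) + 1 = 1 + A^{2} + 587 A$)
$M{\left(f,O \right)} = \frac{13}{4} + \frac{f^{2}}{4}$ ($M{\left(f,O \right)} = \frac{13 + f f}{4} = \frac{13 + f^{2}}{4} = \frac{13}{4} + \frac{f^{2}}{4}$)
$\frac{M{\left(-666,7 \right)}}{318953} - \frac{337502}{Q{\left(-159 \right)}} = \frac{\frac{13}{4} + \frac{\left(-666\right)^{2}}{4}}{318953} - \frac{337502}{1 + \left(-159\right)^{2} + 587 \left(-159\right)} = \left(\frac{13}{4} + \frac{1}{4} \cdot 443556\right) \frac{1}{318953} - \frac{337502}{1 + 25281 - 93333} = \left(\frac{13}{4} + 110889\right) \frac{1}{318953} - \frac{337502}{-68051} = \frac{443569}{4} \cdot \frac{1}{318953} - - \frac{337502}{68051} = \frac{443569}{1275812} + \frac{337502}{68051} = \frac{460774415643}{86820282412}$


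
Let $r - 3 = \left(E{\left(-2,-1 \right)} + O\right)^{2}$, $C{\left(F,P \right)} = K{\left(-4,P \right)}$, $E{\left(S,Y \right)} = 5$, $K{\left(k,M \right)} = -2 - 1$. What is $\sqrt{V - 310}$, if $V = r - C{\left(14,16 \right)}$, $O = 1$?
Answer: $2 i \sqrt{67} \approx 16.371 i$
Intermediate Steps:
$K{\left(k,M \right)} = -3$ ($K{\left(k,M \right)} = -2 - 1 = -3$)
$C{\left(F,P \right)} = -3$
$r = 39$ ($r = 3 + \left(5 + 1\right)^{2} = 3 + 6^{2} = 3 + 36 = 39$)
$V = 42$ ($V = 39 - -3 = 39 + 3 = 42$)
$\sqrt{V - 310} = \sqrt{42 - 310} = \sqrt{-268} = 2 i \sqrt{67}$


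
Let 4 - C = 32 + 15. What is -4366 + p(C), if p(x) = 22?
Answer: -4344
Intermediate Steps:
C = -43 (C = 4 - (32 + 15) = 4 - 1*47 = 4 - 47 = -43)
-4366 + p(C) = -4366 + 22 = -4344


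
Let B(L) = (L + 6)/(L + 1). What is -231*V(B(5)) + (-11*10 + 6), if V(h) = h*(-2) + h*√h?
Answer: 743 - 847*√66/12 ≈ 169.58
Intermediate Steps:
B(L) = (6 + L)/(1 + L)
V(h) = h^(3/2) - 2*h (V(h) = -2*h + h^(3/2) = h^(3/2) - 2*h)
-231*V(B(5)) + (-11*10 + 6) = -231*(((6 + 5)/(1 + 5))^(3/2) - 2*(6 + 5)/(1 + 5)) + (-11*10 + 6) = -231*((11/6)^(3/2) - 2*11/6) + (-110 + 6) = -231*(((⅙)*11)^(3/2) - 11/3) - 104 = -231*((11/6)^(3/2) - 2*11/6) - 104 = -231*(11*√66/36 - 11/3) - 104 = -231*(-11/3 + 11*√66/36) - 104 = (847 - 847*√66/12) - 104 = 743 - 847*√66/12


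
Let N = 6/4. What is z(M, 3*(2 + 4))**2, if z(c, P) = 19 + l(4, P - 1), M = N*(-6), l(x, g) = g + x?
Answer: 1600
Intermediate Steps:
N = 3/2 (N = 6*(1/4) = 3/2 ≈ 1.5000)
M = -9 (M = (3/2)*(-6) = -9)
z(c, P) = 22 + P (z(c, P) = 19 + ((P - 1) + 4) = 19 + ((-1 + P) + 4) = 19 + (3 + P) = 22 + P)
z(M, 3*(2 + 4))**2 = (22 + 3*(2 + 4))**2 = (22 + 3*6)**2 = (22 + 18)**2 = 40**2 = 1600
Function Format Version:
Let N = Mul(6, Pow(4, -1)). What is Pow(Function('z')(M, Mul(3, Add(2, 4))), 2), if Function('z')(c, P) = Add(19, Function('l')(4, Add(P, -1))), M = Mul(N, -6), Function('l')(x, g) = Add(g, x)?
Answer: 1600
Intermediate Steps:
N = Rational(3, 2) (N = Mul(6, Rational(1, 4)) = Rational(3, 2) ≈ 1.5000)
M = -9 (M = Mul(Rational(3, 2), -6) = -9)
Function('z')(c, P) = Add(22, P) (Function('z')(c, P) = Add(19, Add(Add(P, -1), 4)) = Add(19, Add(Add(-1, P), 4)) = Add(19, Add(3, P)) = Add(22, P))
Pow(Function('z')(M, Mul(3, Add(2, 4))), 2) = Pow(Add(22, Mul(3, Add(2, 4))), 2) = Pow(Add(22, Mul(3, 6)), 2) = Pow(Add(22, 18), 2) = Pow(40, 2) = 1600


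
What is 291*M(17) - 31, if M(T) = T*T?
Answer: 84068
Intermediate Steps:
M(T) = T²
291*M(17) - 31 = 291*17² - 31 = 291*289 - 31 = 84099 - 31 = 84068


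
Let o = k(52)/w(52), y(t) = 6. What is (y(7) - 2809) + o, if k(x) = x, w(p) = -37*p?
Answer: -103712/37 ≈ -2803.0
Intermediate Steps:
o = -1/37 (o = 52/((-37*52)) = 52/(-1924) = 52*(-1/1924) = -1/37 ≈ -0.027027)
(y(7) - 2809) + o = (6 - 2809) - 1/37 = -2803 - 1/37 = -103712/37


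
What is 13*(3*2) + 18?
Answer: 96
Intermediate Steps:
13*(3*2) + 18 = 13*6 + 18 = 78 + 18 = 96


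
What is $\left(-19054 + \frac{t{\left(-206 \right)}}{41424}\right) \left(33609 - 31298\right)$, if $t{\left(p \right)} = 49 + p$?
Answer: $- \frac{1824056245483}{41424} \approx -4.4034 \cdot 10^{7}$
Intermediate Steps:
$\left(-19054 + \frac{t{\left(-206 \right)}}{41424}\right) \left(33609 - 31298\right) = \left(-19054 + \frac{49 - 206}{41424}\right) \left(33609 - 31298\right) = \left(-19054 - \frac{157}{41424}\right) 2311 = \left(- \frac{789293053}{41424}\right) 2311 = - \frac{1824056245483}{41424}$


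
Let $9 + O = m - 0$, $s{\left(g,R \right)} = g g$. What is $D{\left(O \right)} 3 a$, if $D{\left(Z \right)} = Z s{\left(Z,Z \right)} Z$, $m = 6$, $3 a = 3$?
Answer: $243$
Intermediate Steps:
$a = 1$ ($a = \frac{1}{3} \cdot 3 = 1$)
$s{\left(g,R \right)} = g^{2}$
$O = -3$ ($O = -9 + \left(6 - 0\right) = -9 + \left(6 + 0\right) = -9 + 6 = -3$)
$D{\left(Z \right)} = Z^{4}$ ($D{\left(Z \right)} = Z Z^{2} Z = Z^{3} Z = Z^{4}$)
$D{\left(O \right)} 3 a = \left(-3\right)^{4} \cdot 3 \cdot 1 = 81 \cdot 3 \cdot 1 = 243 \cdot 1 = 243$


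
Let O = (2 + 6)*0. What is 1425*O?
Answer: 0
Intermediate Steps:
O = 0 (O = 8*0 = 0)
1425*O = 1425*0 = 0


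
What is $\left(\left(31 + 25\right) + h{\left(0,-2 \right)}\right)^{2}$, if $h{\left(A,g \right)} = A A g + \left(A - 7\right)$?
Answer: $2401$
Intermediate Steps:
$h{\left(A,g \right)} = -7 + A + g A^{2}$ ($h{\left(A,g \right)} = A^{2} g + \left(A - 7\right) = g A^{2} + \left(-7 + A\right) = -7 + A + g A^{2}$)
$\left(\left(31 + 25\right) + h{\left(0,-2 \right)}\right)^{2} = \left(\left(31 + 25\right) - \left(7 + 2 \cdot 0^{2}\right)\right)^{2} = \left(56 - 7\right)^{2} = 49^{2} = 2401$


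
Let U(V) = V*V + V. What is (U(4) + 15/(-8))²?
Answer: 21025/64 ≈ 328.52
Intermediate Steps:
U(V) = V + V² (U(V) = V² + V = V + V²)
(U(4) + 15/(-8))² = (4*(1 + 4) + 15/(-8))² = (4*5 + 15*(-⅛))² = (20 - 15/8)² = (145/8)² = 21025/64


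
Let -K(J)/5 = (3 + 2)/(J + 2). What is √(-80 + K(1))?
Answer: I*√795/3 ≈ 9.3986*I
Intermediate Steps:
K(J) = -25/(2 + J) (K(J) = -5*(3 + 2)/(J + 2) = -25/(2 + J))
√(-80 + K(1)) = √(-80 - 25/(2 + 1)) = √(-80 - 25/3) = √(-265/3) = I*√795/3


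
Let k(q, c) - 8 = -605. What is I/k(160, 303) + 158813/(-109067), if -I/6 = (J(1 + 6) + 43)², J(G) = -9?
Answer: 220559117/21704333 ≈ 10.162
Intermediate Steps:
I = -6936 (I = -6*(-9 + 43)² = -6*34² = -6*1156 = -6936)
k(q, c) = -597 (k(q, c) = 8 - 605 = -597)
I/k(160, 303) + 158813/(-109067) = -6936/(-597) + 158813/(-109067) = -6936*(-1/597) + 158813*(-1/109067) = 2312/199 - 158813/109067 = 220559117/21704333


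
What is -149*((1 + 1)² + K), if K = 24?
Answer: -4172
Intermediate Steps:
-149*((1 + 1)² + K) = -149*((1 + 1)² + 24) = -149*(2² + 24) = -149*(4 + 24) = -149*28 = -4172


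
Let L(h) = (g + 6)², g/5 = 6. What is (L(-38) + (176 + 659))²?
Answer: 4541161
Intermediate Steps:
g = 30 (g = 5*6 = 30)
L(h) = 1296 (L(h) = (30 + 6)² = 36² = 1296)
(L(-38) + (176 + 659))² = (1296 + (176 + 659))² = (1296 + 835)² = 2131² = 4541161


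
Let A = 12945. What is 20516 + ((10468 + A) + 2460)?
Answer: 46389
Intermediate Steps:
20516 + ((10468 + A) + 2460) = 20516 + ((10468 + 12945) + 2460) = 20516 + (23413 + 2460) = 20516 + 25873 = 46389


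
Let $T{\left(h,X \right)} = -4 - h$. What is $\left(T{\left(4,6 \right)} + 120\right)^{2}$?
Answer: $12544$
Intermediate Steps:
$\left(T{\left(4,6 \right)} + 120\right)^{2} = \left(\left(-4 - 4\right) + 120\right)^{2} = \left(-8 + 120\right)^{2} = 112^{2} = 12544$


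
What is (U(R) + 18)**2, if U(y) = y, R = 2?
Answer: 400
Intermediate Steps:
(U(R) + 18)**2 = (2 + 18)**2 = 20**2 = 400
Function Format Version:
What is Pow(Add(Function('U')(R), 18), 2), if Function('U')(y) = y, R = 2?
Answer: 400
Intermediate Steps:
Pow(Add(Function('U')(R), 18), 2) = Pow(Add(2, 18), 2) = Pow(20, 2) = 400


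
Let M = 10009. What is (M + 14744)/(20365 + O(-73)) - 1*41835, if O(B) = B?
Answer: -282963689/6764 ≈ -41834.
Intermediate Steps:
(M + 14744)/(20365 + O(-73)) - 1*41835 = (10009 + 14744)/(20365 - 73) - 1*41835 = 24753/20292 - 41835 = 24753*(1/20292) - 41835 = 8251/6764 - 41835 = -282963689/6764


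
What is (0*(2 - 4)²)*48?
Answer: 0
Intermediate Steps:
(0*(2 - 4)²)*48 = (0*(-2)²)*48 = (0*4)*48 = 0*48 = 0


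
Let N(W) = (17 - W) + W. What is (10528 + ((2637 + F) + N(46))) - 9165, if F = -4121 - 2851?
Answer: -2955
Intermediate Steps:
F = -6972
N(W) = 17
(10528 + ((2637 + F) + N(46))) - 9165 = (10528 + ((2637 - 6972) + 17)) - 9165 = (10528 + (-4335 + 17)) - 9165 = (10528 - 4318) - 9165 = 6210 - 9165 = -2955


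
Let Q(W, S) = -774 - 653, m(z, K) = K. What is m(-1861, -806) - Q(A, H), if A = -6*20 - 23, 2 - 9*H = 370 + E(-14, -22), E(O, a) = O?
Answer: 621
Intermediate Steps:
H = -118/3 (H = 2/9 - (370 - 14)/9 = 2/9 - ⅑*356 = 2/9 - 356/9 = -118/3 ≈ -39.333)
A = -143 (A = -120 - 23 = -143)
Q(W, S) = -1427
m(-1861, -806) - Q(A, H) = -806 - 1*(-1427) = -806 + 1427 = 621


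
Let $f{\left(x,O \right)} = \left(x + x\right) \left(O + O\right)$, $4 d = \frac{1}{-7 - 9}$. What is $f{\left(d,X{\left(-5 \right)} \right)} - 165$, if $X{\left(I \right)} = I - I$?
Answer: $-165$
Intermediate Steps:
$d = - \frac{1}{64}$ ($d = \frac{1}{4 \left(-7 - 9\right)} = \frac{1}{4 \left(-16\right)} = \frac{1}{4} \left(- \frac{1}{16}\right) = - \frac{1}{64} \approx -0.015625$)
$X{\left(I \right)} = 0$
$f{\left(x,O \right)} = 4 O x$ ($f{\left(x,O \right)} = 2 x 2 O = 4 O x$)
$f{\left(d,X{\left(-5 \right)} \right)} - 165 = 4 \cdot 0 \left(- \frac{1}{64}\right) - 165 = 0 - 165 = -165$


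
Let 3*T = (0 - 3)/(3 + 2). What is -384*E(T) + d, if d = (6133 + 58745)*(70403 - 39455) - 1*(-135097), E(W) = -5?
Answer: 2007981361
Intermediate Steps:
T = -1/5 (T = ((0 - 3)/(3 + 2))/3 = (-3/5)/3 = (-3*1/5)/3 = (1/3)*(-3/5) = -1/5 ≈ -0.20000)
d = 2007979441 (d = 64878*30948 + 135097 = 2007844344 + 135097 = 2007979441)
-384*E(T) + d = -384*(-5) + 2007979441 = 1920 + 2007979441 = 2007981361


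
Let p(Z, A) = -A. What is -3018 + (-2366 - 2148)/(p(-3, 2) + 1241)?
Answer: -3743816/1239 ≈ -3021.6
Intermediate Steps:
-3018 + (-2366 - 2148)/(p(-3, 2) + 1241) = -3018 + (-2366 - 2148)/(-1*2 + 1241) = -3018 - 4514/(-2 + 1241) = -3018 - 4514/1239 = -3743816/1239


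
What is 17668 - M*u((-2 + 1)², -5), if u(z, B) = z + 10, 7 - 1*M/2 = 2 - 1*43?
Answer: 16612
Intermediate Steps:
M = 96 (M = 14 - 2*(2 - 1*43) = 14 - 2*(2 - 43) = 14 - 2*(-41) = 14 + 82 = 96)
u(z, B) = 10 + z
17668 - M*u((-2 + 1)², -5) = 17668 - 96*(10 + (-2 + 1)²) = 17668 - 96*(10 + (-1)²) = 17668 - 96*(10 + 1) = 17668 - 96*11 = 17668 - 1*1056 = 17668 - 1056 = 16612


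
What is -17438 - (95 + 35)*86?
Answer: -28618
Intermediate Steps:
-17438 - (95 + 35)*86 = -17438 - 130*86 = -17438 - 1*11180 = -17438 - 11180 = -28618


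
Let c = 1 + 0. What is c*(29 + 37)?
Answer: 66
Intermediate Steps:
c = 1
c*(29 + 37) = 1*(29 + 37) = 1*66 = 66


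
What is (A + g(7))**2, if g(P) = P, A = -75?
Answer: 4624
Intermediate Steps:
(A + g(7))**2 = (-75 + 7)**2 = (-68)**2 = 4624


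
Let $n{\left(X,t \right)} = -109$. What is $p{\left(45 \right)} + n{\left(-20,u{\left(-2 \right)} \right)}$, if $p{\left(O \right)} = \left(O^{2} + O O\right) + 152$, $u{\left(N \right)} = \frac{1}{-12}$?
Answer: $4093$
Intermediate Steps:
$u{\left(N \right)} = - \frac{1}{12}$
$p{\left(O \right)} = 152 + 2 O^{2}$ ($p{\left(O \right)} = \left(O^{2} + O^{2}\right) + 152 = 2 O^{2} + 152 = 152 + 2 O^{2}$)
$p{\left(45 \right)} + n{\left(-20,u{\left(-2 \right)} \right)} = \left(152 + 2 \cdot 45^{2}\right) - 109 = \left(152 + 2 \cdot 2025\right) - 109 = \left(152 + 4050\right) - 109 = 4202 - 109 = 4093$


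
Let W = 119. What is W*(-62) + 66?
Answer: -7312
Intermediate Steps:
W*(-62) + 66 = 119*(-62) + 66 = -7378 + 66 = -7312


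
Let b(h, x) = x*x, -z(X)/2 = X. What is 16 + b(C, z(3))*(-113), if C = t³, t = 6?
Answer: -4052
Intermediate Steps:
z(X) = -2*X
C = 216 (C = 6³ = 216)
b(h, x) = x²
16 + b(C, z(3))*(-113) = 16 + (-2*3)²*(-113) = 16 + (-6)²*(-113) = 16 + 36*(-113) = 16 - 4068 = -4052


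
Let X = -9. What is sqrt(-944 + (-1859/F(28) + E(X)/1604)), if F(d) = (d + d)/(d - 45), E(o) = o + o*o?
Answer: I*sqrt(47857401942)/11228 ≈ 19.484*I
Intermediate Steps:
E(o) = o + o**2
F(d) = 2*d/(-45 + d) (F(d) = (2*d)/(-45 + d) = 2*d/(-45 + d))
sqrt(-944 + (-1859/F(28) + E(X)/1604)) = sqrt(-944 + (-1859/(2*28/(-45 + 28)) - 9*(1 - 9)/1604)) = sqrt(-944 + (-1859/(2*28/(-17)) - 9*(-8)*(1/1604))) = sqrt(-944 + (-1859/(2*28*(-1/17)) + 72*(1/1604))) = sqrt(-944 + (-1859/(-56/17) + 18/401)) = sqrt(-944 + (-1859*(-17/56) + 18/401)) = sqrt(-944 + (31603/56 + 18/401)) = sqrt(-944 + 12673811/22456) = sqrt(-8524653/22456) = I*sqrt(47857401942)/11228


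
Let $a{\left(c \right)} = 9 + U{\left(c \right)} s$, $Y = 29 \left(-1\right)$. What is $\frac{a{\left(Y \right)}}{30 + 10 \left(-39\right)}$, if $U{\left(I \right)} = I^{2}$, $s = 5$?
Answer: $- \frac{2107}{180} \approx -11.706$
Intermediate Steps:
$Y = -29$
$a{\left(c \right)} = 9 + 5 c^{2}$ ($a{\left(c \right)} = 9 + c^{2} \cdot 5 = 9 + 5 c^{2}$)
$\frac{a{\left(Y \right)}}{30 + 10 \left(-39\right)} = \frac{9 + 5 \left(-29\right)^{2}}{30 + 10 \left(-39\right)} = \frac{9 + 5 \cdot 841}{30 - 390} = \frac{9 + 4205}{-360} = 4214 \left(- \frac{1}{360}\right) = - \frac{2107}{180}$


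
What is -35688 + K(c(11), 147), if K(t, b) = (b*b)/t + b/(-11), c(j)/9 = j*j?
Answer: -4317464/121 ≈ -35682.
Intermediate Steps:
c(j) = 9*j² (c(j) = 9*(j*j) = 9*j²)
K(t, b) = -b/11 + b²/t (K(t, b) = b²/t + b*(-1/11) = b²/t - b/11 = -b/11 + b²/t)
-35688 + K(c(11), 147) = -35688 + (-1/11*147 + 147²/((9*11²))) = -35688 + (-147/11 + 21609/((9*121))) = -35688 + (-147/11 + 21609/1089) = -35688 + (-147/11 + 21609*(1/1089)) = -35688 + (-147/11 + 2401/121) = -35688 + 784/121 = -4317464/121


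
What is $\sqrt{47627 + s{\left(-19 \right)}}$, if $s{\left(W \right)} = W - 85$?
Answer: $\sqrt{47523} \approx 218.0$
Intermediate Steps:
$s{\left(W \right)} = -85 + W$
$\sqrt{47627 + s{\left(-19 \right)}} = \sqrt{47627 - 104} = \sqrt{47523}$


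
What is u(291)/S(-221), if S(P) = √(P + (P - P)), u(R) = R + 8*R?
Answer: -2619*I*√221/221 ≈ -176.17*I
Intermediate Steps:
u(R) = 9*R
S(P) = √P (S(P) = √(P + 0) = √P)
u(291)/S(-221) = (9*291)/(√(-221)) = 2619/((I*√221)) = 2619*(-I*√221/221) = -2619*I*√221/221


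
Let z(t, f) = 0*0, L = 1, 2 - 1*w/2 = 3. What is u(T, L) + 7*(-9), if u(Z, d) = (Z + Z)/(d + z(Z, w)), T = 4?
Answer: -55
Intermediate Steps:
w = -2 (w = 4 - 2*3 = 4 - 6 = -2)
z(t, f) = 0
u(Z, d) = 2*Z/d (u(Z, d) = (Z + Z)/(d + 0) = (2*Z)/d = 2*Z/d)
u(T, L) + 7*(-9) = 2*4/1 + 7*(-9) = 2*4*1 - 63 = 8 - 63 = -55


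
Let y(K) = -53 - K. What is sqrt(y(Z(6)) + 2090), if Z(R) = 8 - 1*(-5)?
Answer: 2*sqrt(506) ≈ 44.989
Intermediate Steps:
Z(R) = 13 (Z(R) = 8 + 5 = 13)
sqrt(y(Z(6)) + 2090) = sqrt((-53 - 1*13) + 2090) = sqrt((-53 - 13) + 2090) = sqrt(-66 + 2090) = sqrt(2024) = 2*sqrt(506)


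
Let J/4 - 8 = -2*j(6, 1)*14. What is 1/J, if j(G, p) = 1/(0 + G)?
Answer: 3/40 ≈ 0.075000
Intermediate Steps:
j(G, p) = 1/G
J = 40/3 (J = 32 + 4*(-2/6*14) = 32 + 4*(-2*1/6*14) = 32 + 4*(-1/3*14) = 32 + 4*(-14/3) = 32 - 56/3 = 40/3 ≈ 13.333)
1/J = 1/(40/3) = 3/40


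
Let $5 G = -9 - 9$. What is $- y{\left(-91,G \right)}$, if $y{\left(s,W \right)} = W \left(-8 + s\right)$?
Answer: $- \frac{1782}{5} \approx -356.4$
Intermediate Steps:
$G = - \frac{18}{5}$ ($G = \frac{-9 - 9}{5} = \frac{1}{5} \left(-18\right) = - \frac{18}{5} \approx -3.6$)
$- y{\left(-91,G \right)} = - \frac{\left(-18\right) \left(-8 - 91\right)}{5} = - \frac{\left(-18\right) \left(-99\right)}{5} = \left(-1\right) \frac{1782}{5} = - \frac{1782}{5}$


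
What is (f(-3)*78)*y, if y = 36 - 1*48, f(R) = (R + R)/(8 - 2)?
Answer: 936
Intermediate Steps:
f(R) = R/3 (f(R) = (2*R)/6 = (2*R)*(⅙) = R/3)
y = -12 (y = 36 - 48 = -12)
(f(-3)*78)*y = (((⅓)*(-3))*78)*(-12) = -1*78*(-12) = -78*(-12) = 936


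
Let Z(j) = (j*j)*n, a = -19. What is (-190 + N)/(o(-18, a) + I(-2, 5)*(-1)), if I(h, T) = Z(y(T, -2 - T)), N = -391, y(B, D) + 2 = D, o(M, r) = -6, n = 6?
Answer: 581/492 ≈ 1.1809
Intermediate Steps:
y(B, D) = -2 + D
Z(j) = 6*j² (Z(j) = (j*j)*6 = j²*6 = 6*j²)
I(h, T) = 6*(-4 - T)² (I(h, T) = 6*(-2 + (-2 - T))² = 6*(-4 - T)²)
(-190 + N)/(o(-18, a) + I(-2, 5)*(-1)) = (-190 - 391)/(-6 + (6*(4 + 5)²)*(-1)) = -581/(-6 + (6*9²)*(-1)) = -581/(-6 + (6*81)*(-1)) = -581/(-6 + 486*(-1)) = -581/(-6 - 486) = -581/(-492) = -581*(-1/492) = 581/492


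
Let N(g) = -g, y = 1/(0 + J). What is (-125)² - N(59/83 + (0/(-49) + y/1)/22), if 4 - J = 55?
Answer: 1455159865/93126 ≈ 15626.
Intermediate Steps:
J = -51 (J = 4 - 1*55 = 4 - 55 = -51)
y = -1/51 (y = 1/(0 - 51) = 1/(-51) = -1/51 ≈ -0.019608)
(-125)² - N(59/83 + (0/(-49) + y/1)/22) = (-125)² - (-1)*(59/83 + (0/(-49) - 1/51/1)/22) = 15625 - (-1)*(59*(1/83) + (0*(-1/49) - 1/51*1)*(1/22)) = 15625 - (-1)*(59/83 + (0 - 1/51)*(1/22)) = 15625 - (-1)*(59/83 - 1/51*1/22) = 15625 - (-1)*(59/83 - 1/1122) = 15625 - (-1)*66115/93126 = 15625 - 1*(-66115/93126) = 15625 + 66115/93126 = 1455159865/93126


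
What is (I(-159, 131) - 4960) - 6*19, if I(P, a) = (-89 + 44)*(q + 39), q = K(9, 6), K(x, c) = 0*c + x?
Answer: -7234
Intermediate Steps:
K(x, c) = x (K(x, c) = 0 + x = x)
q = 9
I(P, a) = -2160 (I(P, a) = (-89 + 44)*(9 + 39) = -45*48 = -2160)
(I(-159, 131) - 4960) - 6*19 = (-2160 - 4960) - 6*19 = -7120 - 114 = -7234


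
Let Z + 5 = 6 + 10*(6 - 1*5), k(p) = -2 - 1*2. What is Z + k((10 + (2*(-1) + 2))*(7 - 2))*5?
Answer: -9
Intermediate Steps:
k(p) = -4 (k(p) = -2 - 2 = -4)
Z = 11 (Z = -5 + (6 + 10*(6 - 1*5)) = -5 + (6 + 10*(6 - 5)) = -5 + (6 + 10*1) = -5 + (6 + 10) = -5 + 16 = 11)
Z + k((10 + (2*(-1) + 2))*(7 - 2))*5 = 11 - 4*5 = 11 - 20 = -9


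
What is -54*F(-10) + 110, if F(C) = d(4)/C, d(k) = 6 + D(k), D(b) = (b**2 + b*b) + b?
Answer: 1684/5 ≈ 336.80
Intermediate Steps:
D(b) = b + 2*b**2 (D(b) = (b**2 + b**2) + b = 2*b**2 + b = b + 2*b**2)
d(k) = 6 + k*(1 + 2*k)
F(C) = 42/C (F(C) = (6 + 4*(1 + 2*4))/C = (6 + 4*(1 + 8))/C = (6 + 4*9)/C = (6 + 36)/C = 42/C)
-54*F(-10) + 110 = -2268/(-10) + 110 = -2268*(-1)/10 + 110 = -54*(-21/5) + 110 = 1134/5 + 110 = 1684/5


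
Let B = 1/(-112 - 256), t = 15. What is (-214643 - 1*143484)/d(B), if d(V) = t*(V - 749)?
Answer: 131790736/4134495 ≈ 31.876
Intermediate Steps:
B = -1/368 (B = 1/(-368) = -1/368 ≈ -0.0027174)
d(V) = -11235 + 15*V (d(V) = 15*(V - 749) = 15*(-749 + V) = -11235 + 15*V)
(-214643 - 1*143484)/d(B) = (-214643 - 1*143484)/(-11235 + 15*(-1/368)) = (-214643 - 143484)/(-11235 - 15/368) = -358127/(-4134495/368) = -358127*(-368/4134495) = 131790736/4134495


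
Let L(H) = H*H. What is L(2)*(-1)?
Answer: -4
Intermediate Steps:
L(H) = H²
L(2)*(-1) = 2²*(-1) = 4*(-1) = -4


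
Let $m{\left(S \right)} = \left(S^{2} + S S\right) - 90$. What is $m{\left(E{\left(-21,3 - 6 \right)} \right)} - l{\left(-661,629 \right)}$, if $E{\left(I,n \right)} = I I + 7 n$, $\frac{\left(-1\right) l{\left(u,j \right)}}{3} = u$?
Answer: $350727$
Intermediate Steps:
$l{\left(u,j \right)} = - 3 u$
$E{\left(I,n \right)} = I^{2} + 7 n$
$m{\left(S \right)} = -90 + 2 S^{2}$ ($m{\left(S \right)} = \left(S^{2} + S^{2}\right) - 90 = 2 S^{2} - 90 = -90 + 2 S^{2}$)
$m{\left(E{\left(-21,3 - 6 \right)} \right)} - l{\left(-661,629 \right)} = \left(-90 + 2 \left(\left(-21\right)^{2} + 7 \left(3 - 6\right)\right)^{2}\right) - \left(-3\right) \left(-661\right) = \left(-90 + 2 \left(441 + 7 \left(-3\right)\right)^{2}\right) - 1983 = \left(-90 + 2 \left(441 - 21\right)^{2}\right) - 1983 = \left(-90 + 2 \cdot 420^{2}\right) - 1983 = \left(-90 + 2 \cdot 176400\right) - 1983 = \left(-90 + 352800\right) - 1983 = 352710 - 1983 = 350727$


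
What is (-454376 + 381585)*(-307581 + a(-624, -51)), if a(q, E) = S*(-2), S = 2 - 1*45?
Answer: 22382868545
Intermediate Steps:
S = -43 (S = 2 - 45 = -43)
a(q, E) = 86 (a(q, E) = -43*(-2) = 86)
(-454376 + 381585)*(-307581 + a(-624, -51)) = (-454376 + 381585)*(-307581 + 86) = -72791*(-307495) = 22382868545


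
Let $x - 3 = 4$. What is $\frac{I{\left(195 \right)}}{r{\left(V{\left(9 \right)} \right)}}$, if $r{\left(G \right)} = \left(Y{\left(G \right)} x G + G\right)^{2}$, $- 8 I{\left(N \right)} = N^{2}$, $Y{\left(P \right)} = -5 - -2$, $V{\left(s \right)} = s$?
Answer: $- \frac{169}{1152} \approx -0.1467$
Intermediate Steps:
$Y{\left(P \right)} = -3$ ($Y{\left(P \right)} = -5 + 2 = -3$)
$x = 7$ ($x = 3 + 4 = 7$)
$I{\left(N \right)} = - \frac{N^{2}}{8}$
$r{\left(G \right)} = 400 G^{2}$ ($r{\left(G \right)} = \left(\left(-3\right) 7 G + G\right)^{2} = \left(- 21 G + G\right)^{2} = \left(- 20 G\right)^{2} = 400 G^{2}$)
$\frac{I{\left(195 \right)}}{r{\left(V{\left(9 \right)} \right)}} = \frac{\left(- \frac{1}{8}\right) 195^{2}}{400 \cdot 9^{2}} = \frac{\left(- \frac{1}{8}\right) 38025}{400 \cdot 81} = - \frac{38025}{8 \cdot 32400} = \left(- \frac{38025}{8}\right) \frac{1}{32400} = - \frac{169}{1152}$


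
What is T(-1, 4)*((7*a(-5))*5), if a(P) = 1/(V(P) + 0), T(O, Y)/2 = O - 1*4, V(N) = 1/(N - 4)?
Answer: 3150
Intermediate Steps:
V(N) = 1/(-4 + N)
T(O, Y) = -8 + 2*O (T(O, Y) = 2*(O - 1*4) = 2*(O - 4) = 2*(-4 + O) = -8 + 2*O)
a(P) = -4 + P (a(P) = 1/(1/(-4 + P) + 0) = 1/(1/(-4 + P)) = -4 + P)
T(-1, 4)*((7*a(-5))*5) = (-8 + 2*(-1))*((7*(-4 - 5))*5) = (-8 - 2)*((7*(-9))*5) = -(-630)*5 = -10*(-315) = 3150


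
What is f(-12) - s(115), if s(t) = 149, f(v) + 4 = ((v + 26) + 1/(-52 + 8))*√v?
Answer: -153 + 615*I*√3/22 ≈ -153.0 + 48.419*I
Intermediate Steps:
f(v) = -4 + √v*(1143/44 + v) (f(v) = -4 + ((v + 26) + 1/(-52 + 8))*√v = -4 + ((26 + v) + 1/(-44))*√v = -4 + ((26 + v) - 1/44)*√v = -4 + (1143/44 + v)*√v = -4 + √v*(1143/44 + v))
f(-12) - s(115) = (-4 + (-12)^(3/2) + 1143*√(-12)/44) - 1*149 = (-4 - 24*I*√3 + 1143*(2*I*√3)/44) - 149 = (-4 - 24*I*√3 + 1143*I*√3/22) - 149 = (-4 + 615*I*√3/22) - 149 = -153 + 615*I*√3/22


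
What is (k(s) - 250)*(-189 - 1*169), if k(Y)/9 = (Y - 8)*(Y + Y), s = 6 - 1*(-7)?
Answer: -329360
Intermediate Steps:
s = 13 (s = 6 + 7 = 13)
k(Y) = 18*Y*(-8 + Y) (k(Y) = 9*((Y - 8)*(Y + Y)) = 9*((-8 + Y)*(2*Y)) = 9*(2*Y*(-8 + Y)) = 18*Y*(-8 + Y))
(k(s) - 250)*(-189 - 1*169) = (18*13*(-8 + 13) - 250)*(-189 - 1*169) = (18*13*5 - 250)*(-189 - 169) = (1170 - 250)*(-358) = 920*(-358) = -329360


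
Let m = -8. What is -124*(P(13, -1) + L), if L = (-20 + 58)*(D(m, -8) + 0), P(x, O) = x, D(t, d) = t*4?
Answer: 149172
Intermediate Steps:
D(t, d) = 4*t
L = -1216 (L = (-20 + 58)*(4*(-8) + 0) = 38*(-32 + 0) = 38*(-32) = -1216)
-124*(P(13, -1) + L) = -124*(13 - 1216) = -124*(-1203) = 149172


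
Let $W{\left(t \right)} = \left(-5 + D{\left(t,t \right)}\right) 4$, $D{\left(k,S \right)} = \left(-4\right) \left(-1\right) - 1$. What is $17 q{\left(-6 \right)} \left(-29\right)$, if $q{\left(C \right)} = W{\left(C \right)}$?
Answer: $3944$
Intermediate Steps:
$D{\left(k,S \right)} = 3$ ($D{\left(k,S \right)} = 4 - 1 = 3$)
$W{\left(t \right)} = -8$ ($W{\left(t \right)} = \left(-5 + 3\right) 4 = \left(-2\right) 4 = -8$)
$q{\left(C \right)} = -8$
$17 q{\left(-6 \right)} \left(-29\right) = 17 \left(-8\right) \left(-29\right) = \left(-136\right) \left(-29\right) = 3944$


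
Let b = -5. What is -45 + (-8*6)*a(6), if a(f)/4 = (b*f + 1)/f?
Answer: 883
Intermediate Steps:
a(f) = 4*(1 - 5*f)/f (a(f) = 4*((-5*f + 1)/f) = 4*((1 - 5*f)/f) = 4*(1 - 5*f)/f)
-45 + (-8*6)*a(6) = -45 + (-8*6)*(-20 + 4/6) = -45 - 48*(-20 + 4*(⅙)) = -45 - 48*(-20 + ⅔) = -45 - 48*(-58/3) = -45 + 928 = 883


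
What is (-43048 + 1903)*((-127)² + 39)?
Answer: -665232360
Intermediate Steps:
(-43048 + 1903)*((-127)² + 39) = -41145*(16129 + 39) = -41145*16168 = -665232360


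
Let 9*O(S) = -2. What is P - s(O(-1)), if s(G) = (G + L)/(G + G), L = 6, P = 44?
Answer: 57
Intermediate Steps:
O(S) = -2/9 (O(S) = (⅑)*(-2) = -2/9)
s(G) = (6 + G)/(2*G) (s(G) = (G + 6)/(G + G) = (6 + G)/((2*G)) = (6 + G)*(1/(2*G)) = (6 + G)/(2*G))
P - s(O(-1)) = 44 - (6 - 2/9)/(2*(-2/9)) = 44 - (-9)*52/(2*2*9) = 44 - 1*(-13) = 44 + 13 = 57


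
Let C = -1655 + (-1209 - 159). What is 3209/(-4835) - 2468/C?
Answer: 2231973/14616205 ≈ 0.15271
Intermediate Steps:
C = -3023 (C = -1655 - 1368 = -3023)
3209/(-4835) - 2468/C = 3209/(-4835) - 2468/(-3023) = 3209*(-1/4835) - 2468*(-1/3023) = -3209/4835 + 2468/3023 = 2231973/14616205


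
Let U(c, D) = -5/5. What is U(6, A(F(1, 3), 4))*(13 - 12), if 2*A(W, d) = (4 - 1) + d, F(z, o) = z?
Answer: -1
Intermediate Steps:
A(W, d) = 3/2 + d/2 (A(W, d) = ((4 - 1) + d)/2 = (3 + d)/2 = 3/2 + d/2)
U(c, D) = -1 (U(c, D) = -5*⅕ = -1)
U(6, A(F(1, 3), 4))*(13 - 12) = -(13 - 12) = -1*1 = -1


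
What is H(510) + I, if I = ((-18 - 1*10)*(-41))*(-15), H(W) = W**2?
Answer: 242880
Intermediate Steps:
I = -17220 (I = ((-18 - 10)*(-41))*(-15) = -28*(-41)*(-15) = 1148*(-15) = -17220)
H(510) + I = 510**2 - 17220 = 260100 - 17220 = 242880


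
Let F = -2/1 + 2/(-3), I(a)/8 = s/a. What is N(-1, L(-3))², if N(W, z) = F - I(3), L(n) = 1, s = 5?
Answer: 256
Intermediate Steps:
I(a) = 40/a (I(a) = 8*(5/a) = 40/a)
F = -8/3 (F = -2*1 + 2*(-⅓) = -2 - ⅔ = -8/3 ≈ -2.6667)
N(W, z) = -16 (N(W, z) = -8/3 - 40/3 = -16)
N(-1, L(-3))² = (-16)² = 256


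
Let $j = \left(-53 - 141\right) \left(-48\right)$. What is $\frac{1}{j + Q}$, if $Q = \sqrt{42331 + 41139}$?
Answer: $\frac{4656}{43314937} - \frac{\sqrt{83470}}{86629874} \approx 0.00010416$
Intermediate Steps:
$Q = \sqrt{83470} \approx 288.91$
$j = 9312$ ($j = \left(-194\right) \left(-48\right) = 9312$)
$\frac{1}{j + Q} = \frac{1}{9312 + \sqrt{83470}}$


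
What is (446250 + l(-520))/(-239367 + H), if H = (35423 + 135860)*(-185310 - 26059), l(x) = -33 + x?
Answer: -445697/36204155794 ≈ -1.2311e-5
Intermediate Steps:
H = -36203916427 (H = 171283*(-211369) = -36203916427)
(446250 + l(-520))/(-239367 + H) = (446250 + (-33 - 520))/(-239367 - 36203916427) = (446250 - 553)/(-36204155794) = 445697*(-1/36204155794) = -445697/36204155794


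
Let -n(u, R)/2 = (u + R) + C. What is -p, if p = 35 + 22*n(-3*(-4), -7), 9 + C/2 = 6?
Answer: -79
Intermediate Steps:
C = -6 (C = -18 + 2*6 = -18 + 12 = -6)
n(u, R) = 12 - 2*R - 2*u (n(u, R) = -2*((u + R) - 6) = -2*((R + u) - 6) = -2*(-6 + R + u) = 12 - 2*R - 2*u)
p = 79 (p = 35 + 22*(12 - 2*(-7) - (-6)*(-4)) = 35 + 22*(12 + 14 - 2*12) = 35 + 22*(12 + 14 - 24) = 35 + 22*2 = 35 + 44 = 79)
-p = -1*79 = -79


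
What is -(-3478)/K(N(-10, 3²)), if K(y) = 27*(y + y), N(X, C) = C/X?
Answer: -17390/243 ≈ -71.564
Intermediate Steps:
K(y) = 54*y (K(y) = 27*(2*y) = 54*y)
-(-3478)/K(N(-10, 3²)) = -(-3478)/(54*(3²/(-10))) = -(-3478)/(54*(9*(-⅒))) = -(-3478)/(54*(-9/10)) = -(-3478)/(-243/5) = -(-3478)*(-5)/243 = -1*17390/243 = -17390/243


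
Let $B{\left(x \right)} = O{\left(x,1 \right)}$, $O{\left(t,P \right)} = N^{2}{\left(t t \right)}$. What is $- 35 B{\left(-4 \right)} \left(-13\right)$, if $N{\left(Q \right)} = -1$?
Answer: $455$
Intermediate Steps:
$O{\left(t,P \right)} = 1$ ($O{\left(t,P \right)} = \left(-1\right)^{2} = 1$)
$B{\left(x \right)} = 1$
$- 35 B{\left(-4 \right)} \left(-13\right) = \left(-35\right) 1 \left(-13\right) = \left(-35\right) \left(-13\right) = 455$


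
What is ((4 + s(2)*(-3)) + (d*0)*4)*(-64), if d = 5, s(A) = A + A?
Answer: 512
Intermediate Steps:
s(A) = 2*A
((4 + s(2)*(-3)) + (d*0)*4)*(-64) = ((4 + (2*2)*(-3)) + (5*0)*4)*(-64) = ((4 + 4*(-3)) + 0*4)*(-64) = ((4 - 12) + 0)*(-64) = (-8 + 0)*(-64) = -8*(-64) = 512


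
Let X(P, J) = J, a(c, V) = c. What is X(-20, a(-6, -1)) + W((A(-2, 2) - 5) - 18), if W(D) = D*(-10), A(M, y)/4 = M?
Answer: 304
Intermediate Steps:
A(M, y) = 4*M
W(D) = -10*D
X(-20, a(-6, -1)) + W((A(-2, 2) - 5) - 18) = -6 - 10*((4*(-2) - 5) - 18) = -6 - 10*((-8 - 5) - 18) = -6 - 10*(-13 - 18) = -6 - 10*(-31) = -6 + 310 = 304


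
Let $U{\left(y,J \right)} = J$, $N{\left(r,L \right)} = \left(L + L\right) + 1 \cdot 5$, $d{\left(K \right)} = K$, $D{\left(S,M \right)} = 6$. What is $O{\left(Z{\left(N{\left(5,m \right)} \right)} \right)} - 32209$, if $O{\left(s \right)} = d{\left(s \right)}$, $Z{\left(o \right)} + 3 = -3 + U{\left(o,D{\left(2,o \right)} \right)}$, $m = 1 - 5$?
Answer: $-32209$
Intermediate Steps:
$m = -4$ ($m = 1 - 5 = -4$)
$N{\left(r,L \right)} = 5 + 2 L$ ($N{\left(r,L \right)} = 2 L + 5 = 5 + 2 L$)
$Z{\left(o \right)} = 0$ ($Z{\left(o \right)} = -3 + \left(-3 + 6\right) = -3 + 3 = 0$)
$O{\left(s \right)} = s$
$O{\left(Z{\left(N{\left(5,m \right)} \right)} \right)} - 32209 = 0 - 32209 = -32209$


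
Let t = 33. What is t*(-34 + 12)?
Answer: -726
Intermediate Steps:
t*(-34 + 12) = 33*(-34 + 12) = 33*(-22) = -726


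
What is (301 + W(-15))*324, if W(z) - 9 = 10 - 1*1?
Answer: 103356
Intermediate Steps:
W(z) = 18 (W(z) = 9 + (10 - 1*1) = 9 + (10 - 1) = 9 + 9 = 18)
(301 + W(-15))*324 = (301 + 18)*324 = 319*324 = 103356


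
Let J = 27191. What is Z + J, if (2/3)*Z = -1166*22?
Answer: -11287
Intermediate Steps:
Z = -38478 (Z = 3*(-1166*22)/2 = (3/2)*(-25652) = -38478)
Z + J = -38478 + 27191 = -11287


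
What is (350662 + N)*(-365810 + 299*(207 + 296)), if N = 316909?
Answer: -143803471823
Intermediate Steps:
(350662 + N)*(-365810 + 299*(207 + 296)) = (350662 + 316909)*(-365810 + 299*(207 + 296)) = 667571*(-365810 + 299*503) = 667571*(-365810 + 150397) = 667571*(-215413) = -143803471823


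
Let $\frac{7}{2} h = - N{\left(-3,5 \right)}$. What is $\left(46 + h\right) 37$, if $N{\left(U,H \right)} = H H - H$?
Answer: $\frac{10434}{7} \approx 1490.6$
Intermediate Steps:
$N{\left(U,H \right)} = H^{2} - H$
$h = - \frac{40}{7}$ ($h = \frac{2 \left(- 5 \left(-1 + 5\right)\right)}{7} = \frac{2 \left(- 5 \cdot 4\right)}{7} = \frac{2 \left(\left(-1\right) 20\right)}{7} = \frac{2}{7} \left(-20\right) = - \frac{40}{7} \approx -5.7143$)
$\left(46 + h\right) 37 = \left(46 - \frac{40}{7}\right) 37 = \frac{282}{7} \cdot 37 = \frac{10434}{7}$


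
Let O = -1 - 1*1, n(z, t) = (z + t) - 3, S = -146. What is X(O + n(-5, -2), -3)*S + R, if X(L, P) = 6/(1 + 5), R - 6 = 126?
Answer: -14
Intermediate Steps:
n(z, t) = -3 + t + z (n(z, t) = (t + z) - 3 = -3 + t + z)
R = 132 (R = 6 + 126 = 132)
O = -2 (O = -1 - 1 = -2)
X(L, P) = 1 (X(L, P) = 6/6 = (⅙)*6 = 1)
X(O + n(-5, -2), -3)*S + R = 1*(-146) + 132 = -146 + 132 = -14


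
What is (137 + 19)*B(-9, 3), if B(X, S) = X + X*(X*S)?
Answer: 36504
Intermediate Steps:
B(X, S) = X + S*X² (B(X, S) = X + X*(S*X) = X + S*X²)
(137 + 19)*B(-9, 3) = (137 + 19)*(-9*(1 + 3*(-9))) = 156*(-9*(1 - 27)) = 156*(-9*(-26)) = 156*234 = 36504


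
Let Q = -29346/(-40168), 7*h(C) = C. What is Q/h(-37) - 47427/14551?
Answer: -36737930877/10812964508 ≈ -3.3976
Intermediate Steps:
h(C) = C/7
Q = 14673/20084 (Q = -29346*(-1/40168) = 14673/20084 ≈ 0.73058)
Q/h(-37) - 47427/14551 = 14673/(20084*(((1/7)*(-37)))) - 47427/14551 = 14673/(20084*(-37/7)) - 47427*1/14551 = (14673/20084)*(-7/37) - 47427/14551 = -102711/743108 - 47427/14551 = -36737930877/10812964508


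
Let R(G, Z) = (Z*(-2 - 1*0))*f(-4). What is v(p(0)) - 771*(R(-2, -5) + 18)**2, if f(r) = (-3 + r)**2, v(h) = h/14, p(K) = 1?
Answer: -2785542815/14 ≈ -1.9897e+8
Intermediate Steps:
v(h) = h/14 (v(h) = h*(1/14) = h/14)
R(G, Z) = -98*Z (R(G, Z) = (Z*(-2 - 1*0))*(-3 - 4)**2 = (Z*(-2 + 0))*(-7)**2 = (Z*(-2))*49 = -2*Z*49 = -98*Z)
v(p(0)) - 771*(R(-2, -5) + 18)**2 = (1/14)*1 - 771*(-98*(-5) + 18)**2 = 1/14 - 771*(490 + 18)**2 = 1/14 - 771*508**2 = 1/14 - 771*258064 = 1/14 - 198967344 = -2785542815/14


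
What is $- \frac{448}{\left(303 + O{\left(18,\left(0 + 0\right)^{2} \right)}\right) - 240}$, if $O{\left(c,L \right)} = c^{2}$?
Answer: $- \frac{448}{387} \approx -1.1576$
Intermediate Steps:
$- \frac{448}{\left(303 + O{\left(18,\left(0 + 0\right)^{2} \right)}\right) - 240} = - \frac{448}{\left(303 + 18^{2}\right) - 240} = - \frac{448}{\left(303 + 324\right) - 240} = - \frac{448}{627 - 240} = - \frac{448}{387}$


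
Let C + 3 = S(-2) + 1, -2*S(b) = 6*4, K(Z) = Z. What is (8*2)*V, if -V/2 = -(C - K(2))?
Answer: -512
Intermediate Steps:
S(b) = -12 (S(b) = -3*4 = -½*24 = -12)
C = -14 (C = -3 + (-12 + 1) = -3 - 11 = -14)
V = -32 (V = -(-2)*(-14 - 1*2) = -(-2)*(-14 - 2) = -(-2)*(-16) = -2*16 = -32)
(8*2)*V = (8*2)*(-32) = 16*(-32) = -512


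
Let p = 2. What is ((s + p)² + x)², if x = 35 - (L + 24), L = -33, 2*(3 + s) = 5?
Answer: 34225/16 ≈ 2139.1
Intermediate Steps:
s = -½ (s = -3 + (½)*5 = -3 + 5/2 = -½ ≈ -0.50000)
x = 44 (x = 35 - (-33 + 24) = 35 - 1*(-9) = 35 + 9 = 44)
((s + p)² + x)² = ((-½ + 2)² + 44)² = ((3/2)² + 44)² = (9/4 + 44)² = (185/4)² = 34225/16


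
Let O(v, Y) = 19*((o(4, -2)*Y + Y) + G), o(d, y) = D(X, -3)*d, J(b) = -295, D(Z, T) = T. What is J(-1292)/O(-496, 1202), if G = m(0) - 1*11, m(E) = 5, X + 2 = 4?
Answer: 295/251332 ≈ 0.0011737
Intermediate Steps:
X = 2 (X = -2 + 4 = 2)
o(d, y) = -3*d
G = -6 (G = 5 - 1*11 = 5 - 11 = -6)
O(v, Y) = -114 - 209*Y (O(v, Y) = 19*(((-3*4)*Y + Y) - 6) = 19*((-12*Y + Y) - 6) = 19*(-11*Y - 6) = 19*(-6 - 11*Y) = -114 - 209*Y)
J(-1292)/O(-496, 1202) = -295/(-114 - 209*1202) = -295/(-114 - 251218) = -295/(-251332) = -295*(-1/251332) = 295/251332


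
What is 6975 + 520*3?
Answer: 8535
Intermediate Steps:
6975 + 520*3 = 6975 + 1560 = 8535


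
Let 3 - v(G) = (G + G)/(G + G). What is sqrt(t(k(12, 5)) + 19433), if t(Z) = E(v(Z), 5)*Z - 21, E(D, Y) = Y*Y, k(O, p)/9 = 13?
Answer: sqrt(22337) ≈ 149.46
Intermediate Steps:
v(G) = 2 (v(G) = 3 - (G + G)/(G + G) = 3 - 2*G/(2*G) = 3 - 2*G*1/(2*G) = 3 - 1*1 = 3 - 1 = 2)
k(O, p) = 117 (k(O, p) = 9*13 = 117)
E(D, Y) = Y**2
t(Z) = -21 + 25*Z (t(Z) = 5**2*Z - 21 = 25*Z - 21 = -21 + 25*Z)
sqrt(t(k(12, 5)) + 19433) = sqrt((-21 + 25*117) + 19433) = sqrt((-21 + 2925) + 19433) = sqrt(2904 + 19433) = sqrt(22337)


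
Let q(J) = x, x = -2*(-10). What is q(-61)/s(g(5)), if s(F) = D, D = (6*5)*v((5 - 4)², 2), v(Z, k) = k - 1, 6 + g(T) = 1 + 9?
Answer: ⅔ ≈ 0.66667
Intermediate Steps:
g(T) = 4 (g(T) = -6 + (1 + 9) = -6 + 10 = 4)
v(Z, k) = -1 + k
D = 30 (D = (6*5)*(-1 + 2) = 30*1 = 30)
s(F) = 30
x = 20
q(J) = 20
q(-61)/s(g(5)) = 20/30 = 20*(1/30) = ⅔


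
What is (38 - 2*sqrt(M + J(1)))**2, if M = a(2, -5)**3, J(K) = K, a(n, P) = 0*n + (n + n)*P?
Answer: 4*(19 - I*sqrt(7999))**2 ≈ -30552.0 - 13594.0*I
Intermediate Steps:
a(n, P) = 2*P*n (a(n, P) = 0 + (2*n)*P = 0 + 2*P*n = 2*P*n)
M = -8000 (M = (2*(-5)*2)**3 = (-20)**3 = -8000)
(38 - 2*sqrt(M + J(1)))**2 = (38 - 2*sqrt(-8000 + 1))**2 = (38 - 2*I*sqrt(7999))**2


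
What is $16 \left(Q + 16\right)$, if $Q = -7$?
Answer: $144$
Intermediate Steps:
$16 \left(Q + 16\right) = 16 \left(-7 + 16\right) = 16 \cdot 9 = 144$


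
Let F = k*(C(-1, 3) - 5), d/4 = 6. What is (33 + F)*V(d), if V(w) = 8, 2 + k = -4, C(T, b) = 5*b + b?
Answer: -360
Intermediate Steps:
C(T, b) = 6*b
k = -6 (k = -2 - 4 = -6)
d = 24 (d = 4*6 = 24)
F = -78 (F = -6*(6*3 - 5) = -6*(18 - 5) = -6*13 = -78)
(33 + F)*V(d) = (33 - 78)*8 = -45*8 = -360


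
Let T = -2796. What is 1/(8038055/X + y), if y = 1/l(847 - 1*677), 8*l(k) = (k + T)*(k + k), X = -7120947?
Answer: -794733289935/897094249222 ≈ -0.88590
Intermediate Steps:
l(k) = k*(-2796 + k)/4 (l(k) = ((k - 2796)*(k + k))/8 = ((-2796 + k)*(2*k))/8 = (2*k*(-2796 + k))/8 = k*(-2796 + k)/4)
y = -1/111605 (y = 1/((847 - 1*677)*(-2796 + (847 - 1*677))/4) = 1/((847 - 677)*(-2796 + (847 - 677))/4) = 1/((1/4)*170*(-2796 + 170)) = 1/((1/4)*170*(-2626)) = 1/(-111605) = -1/111605 ≈ -8.9602e-6)
1/(8038055/X + y) = 1/(8038055/(-7120947) - 1/111605) = 1/(8038055*(-1/7120947) - 1/111605) = 1/(-8038055/7120947 - 1/111605) = 1/(-897094249222/794733289935) = -794733289935/897094249222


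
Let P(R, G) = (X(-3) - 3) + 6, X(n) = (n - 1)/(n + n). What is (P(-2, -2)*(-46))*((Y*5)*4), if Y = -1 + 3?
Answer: -20240/3 ≈ -6746.7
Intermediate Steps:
X(n) = (-1 + n)/(2*n) (X(n) = (-1 + n)/((2*n)) = (-1 + n)*(1/(2*n)) = (-1 + n)/(2*n))
Y = 2
P(R, G) = 11/3 (P(R, G) = ((½)*(-1 - 3)/(-3) - 3) + 6 = ((½)*(-⅓)*(-4) - 3) + 6 = (⅔ - 3) + 6 = -7/3 + 6 = 11/3)
(P(-2, -2)*(-46))*((Y*5)*4) = ((11/3)*(-46))*((2*5)*4) = -5060*4/3 = -506/3*40 = -20240/3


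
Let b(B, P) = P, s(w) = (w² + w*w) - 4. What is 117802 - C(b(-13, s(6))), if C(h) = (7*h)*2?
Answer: 116850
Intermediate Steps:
s(w) = -4 + 2*w² (s(w) = (w² + w²) - 4 = 2*w² - 4 = -4 + 2*w²)
C(h) = 14*h
117802 - C(b(-13, s(6))) = 117802 - 14*(-4 + 2*6²) = 117802 - 14*(-4 + 2*36) = 117802 - 14*(-4 + 72) = 117802 - 14*68 = 117802 - 1*952 = 117802 - 952 = 116850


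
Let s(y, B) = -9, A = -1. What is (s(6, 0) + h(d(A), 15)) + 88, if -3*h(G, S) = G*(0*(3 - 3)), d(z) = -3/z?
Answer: 79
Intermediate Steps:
h(G, S) = 0 (h(G, S) = -G*0*(3 - 3)/3 = -G*0*0/3 = -G*0/3 = -1/3*0 = 0)
(s(6, 0) + h(d(A), 15)) + 88 = (-9 + 0) + 88 = -9 + 88 = 79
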